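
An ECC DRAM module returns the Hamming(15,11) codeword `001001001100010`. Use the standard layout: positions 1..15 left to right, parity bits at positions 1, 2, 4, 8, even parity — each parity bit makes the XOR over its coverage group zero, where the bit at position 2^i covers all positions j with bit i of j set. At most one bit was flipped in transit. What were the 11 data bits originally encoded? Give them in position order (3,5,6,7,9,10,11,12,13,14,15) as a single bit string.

10101100010

s1: b1⊕b3⊕b5⊕b7⊕b9⊕b11⊕b13⊕b15 = 0⊕1⊕0⊕0⊕1⊕0⊕0⊕0 = 0
s2: b2⊕b3⊕b6⊕b7⊕b10⊕b11⊕b14⊕b15 = 0⊕1⊕1⊕0⊕1⊕0⊕1⊕0 = 0
s4: b4⊕b5⊕b6⊕b7⊕b12⊕b13⊕b14⊕b15 = 0⊕0⊕1⊕0⊕0⊕0⊕1⊕0 = 0
s8: b8⊕b9⊕b10⊕b11⊕b12⊕b13⊕b14⊕b15 = 0⊕1⊕1⊕0⊕0⊕0⊕1⊕0 = 1
Syndrome (s8...s1) = 1000 → position 8.
Flip bit 8: corrected codeword = 001001011100010
Data bits at positions 3,5,6,7,9,10,11,12,13,14,15: 10101100010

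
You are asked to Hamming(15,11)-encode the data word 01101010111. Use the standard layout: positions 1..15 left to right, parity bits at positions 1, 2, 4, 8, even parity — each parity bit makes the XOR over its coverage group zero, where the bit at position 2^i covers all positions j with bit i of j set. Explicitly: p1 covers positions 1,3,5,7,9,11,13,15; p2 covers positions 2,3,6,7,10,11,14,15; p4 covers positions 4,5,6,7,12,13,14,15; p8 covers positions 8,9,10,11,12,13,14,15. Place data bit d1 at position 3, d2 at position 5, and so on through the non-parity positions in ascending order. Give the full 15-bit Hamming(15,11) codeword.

100111011010111

Place data bits at non-power-of-two positions: b3=0, b5=1, b6=1, b7=0, b9=1, b10=0, b11=1, b12=0, b13=1, b14=1, b15=1.
p1 = XOR of data positions {3,5,7,9,11,13,15} = 0⊕1⊕0⊕1⊕1⊕1⊕1 = 1
p2 = XOR of data positions {3,6,7,10,11,14,15} = 0⊕1⊕0⊕0⊕1⊕1⊕1 = 0
p4 = XOR of data positions {5,6,7,12,13,14,15} = 1⊕1⊕0⊕0⊕1⊕1⊕1 = 1
p8 = XOR of data positions {9,10,11,12,13,14,15} = 1⊕0⊕1⊕0⊕1⊕1⊕1 = 1
Codeword b1..b15 = 100111011010111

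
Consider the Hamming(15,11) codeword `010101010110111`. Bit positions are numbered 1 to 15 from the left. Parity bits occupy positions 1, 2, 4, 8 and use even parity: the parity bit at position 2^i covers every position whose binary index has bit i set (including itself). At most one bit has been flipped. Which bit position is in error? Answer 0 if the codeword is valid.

s1: b1⊕b3⊕b5⊕b7⊕b9⊕b11⊕b13⊕b15 = 0⊕0⊕0⊕0⊕0⊕1⊕1⊕1 = 1
s2: b2⊕b3⊕b6⊕b7⊕b10⊕b11⊕b14⊕b15 = 1⊕0⊕1⊕0⊕1⊕1⊕1⊕1 = 0
s4: b4⊕b5⊕b6⊕b7⊕b12⊕b13⊕b14⊕b15 = 1⊕0⊕1⊕0⊕0⊕1⊕1⊕1 = 1
s8: b8⊕b9⊕b10⊕b11⊕b12⊕b13⊕b14⊕b15 = 1⊕0⊕1⊕1⊕0⊕1⊕1⊕1 = 0
Syndrome (s8...s1) = 0101 → position 5.

5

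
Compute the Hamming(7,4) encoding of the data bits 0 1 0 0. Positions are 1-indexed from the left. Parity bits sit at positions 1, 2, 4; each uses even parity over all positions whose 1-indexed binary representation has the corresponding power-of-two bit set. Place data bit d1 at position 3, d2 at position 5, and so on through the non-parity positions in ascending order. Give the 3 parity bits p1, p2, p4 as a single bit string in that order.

Place data bits at non-power-of-two positions: b3=0, b5=1, b6=0, b7=0.
p1 = XOR of data positions {3,5,7} = 0⊕1⊕0 = 1
p2 = XOR of data positions {3,6,7} = 0⊕0⊕0 = 0
p4 = XOR of data positions {5,6,7} = 1⊕0⊕0 = 1
Parity bits p1,p2,p4 = 101

101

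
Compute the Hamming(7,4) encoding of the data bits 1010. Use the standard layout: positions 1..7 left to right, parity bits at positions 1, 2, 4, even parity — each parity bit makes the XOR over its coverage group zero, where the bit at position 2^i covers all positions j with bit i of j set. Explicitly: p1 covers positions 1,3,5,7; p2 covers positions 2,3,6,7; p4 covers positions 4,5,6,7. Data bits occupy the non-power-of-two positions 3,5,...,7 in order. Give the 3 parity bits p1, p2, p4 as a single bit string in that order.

Place data bits at non-power-of-two positions: b3=1, b5=0, b6=1, b7=0.
p1 = XOR of data positions {3,5,7} = 1⊕0⊕0 = 1
p2 = XOR of data positions {3,6,7} = 1⊕1⊕0 = 0
p4 = XOR of data positions {5,6,7} = 0⊕1⊕0 = 1
Parity bits p1,p2,p4 = 101

101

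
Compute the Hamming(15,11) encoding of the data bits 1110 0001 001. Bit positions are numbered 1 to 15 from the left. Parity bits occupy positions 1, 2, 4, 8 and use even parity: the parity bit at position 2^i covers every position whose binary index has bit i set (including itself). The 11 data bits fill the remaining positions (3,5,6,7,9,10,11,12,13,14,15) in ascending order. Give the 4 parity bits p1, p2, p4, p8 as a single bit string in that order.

Place data bits at non-power-of-two positions: b3=1, b5=1, b6=1, b7=0, b9=0, b10=0, b11=0, b12=1, b13=0, b14=0, b15=1.
p1 = XOR of data positions {3,5,7,9,11,13,15} = 1⊕1⊕0⊕0⊕0⊕0⊕1 = 1
p2 = XOR of data positions {3,6,7,10,11,14,15} = 1⊕1⊕0⊕0⊕0⊕0⊕1 = 1
p4 = XOR of data positions {5,6,7,12,13,14,15} = 1⊕1⊕0⊕1⊕0⊕0⊕1 = 0
p8 = XOR of data positions {9,10,11,12,13,14,15} = 0⊕0⊕0⊕1⊕0⊕0⊕1 = 0
Parity bits p1,p2,p4,p8 = 1100

1100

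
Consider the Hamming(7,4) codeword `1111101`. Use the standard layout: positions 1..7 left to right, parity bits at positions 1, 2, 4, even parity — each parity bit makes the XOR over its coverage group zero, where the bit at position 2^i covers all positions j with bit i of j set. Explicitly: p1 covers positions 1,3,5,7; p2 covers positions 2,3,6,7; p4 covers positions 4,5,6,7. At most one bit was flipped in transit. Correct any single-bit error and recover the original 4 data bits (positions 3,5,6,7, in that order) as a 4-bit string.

s1: b1⊕b3⊕b5⊕b7 = 1⊕1⊕1⊕1 = 0
s2: b2⊕b3⊕b6⊕b7 = 1⊕1⊕0⊕1 = 1
s4: b4⊕b5⊕b6⊕b7 = 1⊕1⊕0⊕1 = 1
Syndrome (s4...s1) = 110 → position 6.
Flip bit 6: corrected codeword = 1111111
Data bits at positions 3,5,6,7: 1111

1111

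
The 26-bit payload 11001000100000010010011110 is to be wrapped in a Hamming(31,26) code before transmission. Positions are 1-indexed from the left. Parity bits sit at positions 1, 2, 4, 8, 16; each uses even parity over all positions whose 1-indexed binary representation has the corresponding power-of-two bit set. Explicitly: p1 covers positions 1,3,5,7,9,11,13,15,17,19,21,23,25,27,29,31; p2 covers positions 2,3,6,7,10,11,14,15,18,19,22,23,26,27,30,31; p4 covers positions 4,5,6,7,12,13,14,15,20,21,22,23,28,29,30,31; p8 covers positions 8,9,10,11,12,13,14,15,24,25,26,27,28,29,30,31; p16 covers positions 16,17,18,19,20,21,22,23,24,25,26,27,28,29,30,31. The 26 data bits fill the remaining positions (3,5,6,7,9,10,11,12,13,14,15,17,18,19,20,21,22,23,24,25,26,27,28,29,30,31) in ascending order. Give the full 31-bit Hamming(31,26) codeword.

Place data bits at non-power-of-two positions: b3=1, b5=1, b6=0, b7=0, b9=1, b10=0, b11=0, b12=0, b13=1, b14=0, b15=0, b17=0, b18=0, b19=0, b20=0, b21=1, b22=0, b23=0, b24=1, b25=0, b26=0, b27=1, b28=1, b29=1, b30=1, b31=0.
p1 = XOR of data positions {3,5,7,9,11,13,15,17,19,21,23,25,27,29,31} = 1⊕1⊕0⊕1⊕0⊕1⊕0⊕0⊕0⊕1⊕0⊕0⊕1⊕1⊕0 = 1
p2 = XOR of data positions {3,6,7,10,11,14,15,18,19,22,23,26,27,30,31} = 1⊕0⊕0⊕0⊕0⊕0⊕0⊕0⊕0⊕0⊕0⊕0⊕1⊕1⊕0 = 1
p4 = XOR of data positions {5,6,7,12,13,14,15,20,21,22,23,28,29,30,31} = 1⊕0⊕0⊕0⊕1⊕0⊕0⊕0⊕1⊕0⊕0⊕1⊕1⊕1⊕0 = 0
p8 = XOR of data positions {9,10,11,12,13,14,15,24,25,26,27,28,29,30,31} = 1⊕0⊕0⊕0⊕1⊕0⊕0⊕1⊕0⊕0⊕1⊕1⊕1⊕1⊕0 = 1
p16 = XOR of data positions {17,18,19,20,21,22,23,24,25,26,27,28,29,30,31} = 0⊕0⊕0⊕0⊕1⊕0⊕0⊕1⊕0⊕0⊕1⊕1⊕1⊕1⊕0 = 0
Codeword b1..b31 = 1110100110001000000010010011110

1110100110001000000010010011110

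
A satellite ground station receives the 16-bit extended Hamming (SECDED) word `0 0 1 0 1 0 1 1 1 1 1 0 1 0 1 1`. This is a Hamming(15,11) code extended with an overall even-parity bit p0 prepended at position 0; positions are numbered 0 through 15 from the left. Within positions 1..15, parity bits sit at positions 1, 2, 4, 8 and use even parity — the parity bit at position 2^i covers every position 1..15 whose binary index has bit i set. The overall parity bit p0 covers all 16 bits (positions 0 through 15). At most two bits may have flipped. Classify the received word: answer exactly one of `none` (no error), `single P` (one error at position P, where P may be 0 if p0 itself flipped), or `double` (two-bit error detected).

double

s1: b1⊕b3⊕b5⊕b7⊕b9⊕b11⊕b13⊕b15 = 0⊕0⊕0⊕1⊕1⊕0⊕0⊕1 = 1
s2: b2⊕b3⊕b6⊕b7⊕b10⊕b11⊕b14⊕b15 = 1⊕0⊕1⊕1⊕1⊕0⊕1⊕1 = 0
s4: b4⊕b5⊕b6⊕b7⊕b12⊕b13⊕b14⊕b15 = 1⊕0⊕1⊕1⊕1⊕0⊕1⊕1 = 0
s8: b8⊕b9⊕b10⊕b11⊕b12⊕b13⊕b14⊕b15 = 1⊕1⊕1⊕0⊕1⊕0⊕1⊕1 = 0
Syndrome (s8...s1) = 0001 → position 1.
Overall parity (XOR of all 16 bits, including p0): 0⊕0⊕1⊕0⊕1⊕0⊕1⊕1⊕1⊕1⊕1⊕0⊕1⊕0⊕1⊕1 = 0
Overall=0, syndrome position=1 → double-bit error detected (uncorrectable).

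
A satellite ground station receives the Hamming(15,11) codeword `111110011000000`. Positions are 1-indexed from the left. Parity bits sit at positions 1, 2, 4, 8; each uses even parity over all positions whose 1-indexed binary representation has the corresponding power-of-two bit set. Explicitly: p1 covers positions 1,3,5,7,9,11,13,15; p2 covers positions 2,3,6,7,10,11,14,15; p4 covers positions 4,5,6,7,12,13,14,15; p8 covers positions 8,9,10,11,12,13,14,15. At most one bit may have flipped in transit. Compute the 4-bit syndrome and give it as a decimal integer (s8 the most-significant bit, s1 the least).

s1: b1⊕b3⊕b5⊕b7⊕b9⊕b11⊕b13⊕b15 = 1⊕1⊕1⊕0⊕1⊕0⊕0⊕0 = 0
s2: b2⊕b3⊕b6⊕b7⊕b10⊕b11⊕b14⊕b15 = 1⊕1⊕0⊕0⊕0⊕0⊕0⊕0 = 0
s4: b4⊕b5⊕b6⊕b7⊕b12⊕b13⊕b14⊕b15 = 1⊕1⊕0⊕0⊕0⊕0⊕0⊕0 = 0
s8: b8⊕b9⊕b10⊕b11⊕b12⊕b13⊕b14⊕b15 = 1⊕1⊕0⊕0⊕0⊕0⊕0⊕0 = 0
Syndrome (s8...s1) = 0000 → position 0 (no error).

0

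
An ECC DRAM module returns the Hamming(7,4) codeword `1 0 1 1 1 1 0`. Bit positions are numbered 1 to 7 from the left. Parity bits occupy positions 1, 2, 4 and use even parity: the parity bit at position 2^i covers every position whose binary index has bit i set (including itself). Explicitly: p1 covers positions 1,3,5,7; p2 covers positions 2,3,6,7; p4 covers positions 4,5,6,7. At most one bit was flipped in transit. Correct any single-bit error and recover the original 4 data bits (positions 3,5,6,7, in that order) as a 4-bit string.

s1: b1⊕b3⊕b5⊕b7 = 1⊕1⊕1⊕0 = 1
s2: b2⊕b3⊕b6⊕b7 = 0⊕1⊕1⊕0 = 0
s4: b4⊕b5⊕b6⊕b7 = 1⊕1⊕1⊕0 = 1
Syndrome (s4...s1) = 101 → position 5.
Flip bit 5: corrected codeword = 1011010
Data bits at positions 3,5,6,7: 1010

1010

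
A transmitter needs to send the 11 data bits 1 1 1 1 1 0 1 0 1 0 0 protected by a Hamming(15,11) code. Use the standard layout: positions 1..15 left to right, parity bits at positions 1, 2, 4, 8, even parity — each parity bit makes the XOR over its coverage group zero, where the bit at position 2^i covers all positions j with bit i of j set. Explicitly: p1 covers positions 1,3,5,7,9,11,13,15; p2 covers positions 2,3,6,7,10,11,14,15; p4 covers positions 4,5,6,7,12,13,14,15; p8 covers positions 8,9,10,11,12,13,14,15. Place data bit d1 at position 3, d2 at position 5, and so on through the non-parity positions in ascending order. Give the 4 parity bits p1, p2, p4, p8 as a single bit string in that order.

Place data bits at non-power-of-two positions: b3=1, b5=1, b6=1, b7=1, b9=1, b10=0, b11=1, b12=0, b13=1, b14=0, b15=0.
p1 = XOR of data positions {3,5,7,9,11,13,15} = 1⊕1⊕1⊕1⊕1⊕1⊕0 = 0
p2 = XOR of data positions {3,6,7,10,11,14,15} = 1⊕1⊕1⊕0⊕1⊕0⊕0 = 0
p4 = XOR of data positions {5,6,7,12,13,14,15} = 1⊕1⊕1⊕0⊕1⊕0⊕0 = 0
p8 = XOR of data positions {9,10,11,12,13,14,15} = 1⊕0⊕1⊕0⊕1⊕0⊕0 = 1
Parity bits p1,p2,p4,p8 = 0001

0001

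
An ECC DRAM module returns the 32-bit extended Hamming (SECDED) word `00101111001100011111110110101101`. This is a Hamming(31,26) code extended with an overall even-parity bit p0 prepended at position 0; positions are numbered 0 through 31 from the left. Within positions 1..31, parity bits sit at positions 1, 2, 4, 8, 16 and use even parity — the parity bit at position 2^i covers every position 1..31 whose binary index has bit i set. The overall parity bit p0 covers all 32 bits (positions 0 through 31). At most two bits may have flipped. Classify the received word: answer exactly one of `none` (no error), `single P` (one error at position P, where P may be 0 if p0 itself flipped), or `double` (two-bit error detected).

s1: b1⊕b3⊕b5⊕b7⊕b9⊕b11⊕b13⊕b15⊕b17⊕b19⊕b21⊕b23⊕b25⊕b27⊕b29⊕b31 = 0⊕0⊕1⊕1⊕0⊕1⊕0⊕1⊕1⊕1⊕1⊕1⊕0⊕0⊕1⊕1 = 0
s2: b2⊕b3⊕b6⊕b7⊕b10⊕b11⊕b14⊕b15⊕b18⊕b19⊕b22⊕b23⊕b26⊕b27⊕b30⊕b31 = 1⊕0⊕1⊕1⊕1⊕1⊕0⊕1⊕1⊕1⊕0⊕1⊕1⊕0⊕0⊕1 = 1
s4: b4⊕b5⊕b6⊕b7⊕b12⊕b13⊕b14⊕b15⊕b20⊕b21⊕b22⊕b23⊕b28⊕b29⊕b30⊕b31 = 1⊕1⊕1⊕1⊕0⊕0⊕0⊕1⊕1⊕1⊕0⊕1⊕1⊕1⊕0⊕1 = 1
s8: b8⊕b9⊕b10⊕b11⊕b12⊕b13⊕b14⊕b15⊕b24⊕b25⊕b26⊕b27⊕b28⊕b29⊕b30⊕b31 = 0⊕0⊕1⊕1⊕0⊕0⊕0⊕1⊕1⊕0⊕1⊕0⊕1⊕1⊕0⊕1 = 0
s16: b16⊕b17⊕b18⊕b19⊕b20⊕b21⊕b22⊕b23⊕b24⊕b25⊕b26⊕b27⊕b28⊕b29⊕b30⊕b31 = 1⊕1⊕1⊕1⊕1⊕1⊕0⊕1⊕1⊕0⊕1⊕0⊕1⊕1⊕0⊕1 = 0
Syndrome (s16...s1) = 00110 → position 6.
Overall parity (XOR of all 32 bits, including p0): 0⊕0⊕1⊕0⊕1⊕1⊕1⊕1⊕0⊕0⊕1⊕1⊕0⊕0⊕0⊕1⊕1⊕1⊕1⊕1⊕1⊕1⊕0⊕1⊕1⊕0⊕1⊕0⊕1⊕1⊕0⊕1 = 0
Overall=0, syndrome position=6 → double-bit error detected (uncorrectable).

double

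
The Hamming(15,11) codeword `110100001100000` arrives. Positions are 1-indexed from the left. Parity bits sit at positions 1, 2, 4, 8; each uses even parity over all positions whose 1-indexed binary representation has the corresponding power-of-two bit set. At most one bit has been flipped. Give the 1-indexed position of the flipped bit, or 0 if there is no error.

s1: b1⊕b3⊕b5⊕b7⊕b9⊕b11⊕b13⊕b15 = 1⊕0⊕0⊕0⊕1⊕0⊕0⊕0 = 0
s2: b2⊕b3⊕b6⊕b7⊕b10⊕b11⊕b14⊕b15 = 1⊕0⊕0⊕0⊕1⊕0⊕0⊕0 = 0
s4: b4⊕b5⊕b6⊕b7⊕b12⊕b13⊕b14⊕b15 = 1⊕0⊕0⊕0⊕0⊕0⊕0⊕0 = 1
s8: b8⊕b9⊕b10⊕b11⊕b12⊕b13⊕b14⊕b15 = 0⊕1⊕1⊕0⊕0⊕0⊕0⊕0 = 0
Syndrome (s8...s1) = 0100 → position 4.

4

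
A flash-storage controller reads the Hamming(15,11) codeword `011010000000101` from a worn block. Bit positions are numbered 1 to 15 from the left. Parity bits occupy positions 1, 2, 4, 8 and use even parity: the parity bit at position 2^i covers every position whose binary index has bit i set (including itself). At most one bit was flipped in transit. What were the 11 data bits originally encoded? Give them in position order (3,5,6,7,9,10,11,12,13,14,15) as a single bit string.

11100000101

s1: b1⊕b3⊕b5⊕b7⊕b9⊕b11⊕b13⊕b15 = 0⊕1⊕1⊕0⊕0⊕0⊕1⊕1 = 0
s2: b2⊕b3⊕b6⊕b7⊕b10⊕b11⊕b14⊕b15 = 1⊕1⊕0⊕0⊕0⊕0⊕0⊕1 = 1
s4: b4⊕b5⊕b6⊕b7⊕b12⊕b13⊕b14⊕b15 = 0⊕1⊕0⊕0⊕0⊕1⊕0⊕1 = 1
s8: b8⊕b9⊕b10⊕b11⊕b12⊕b13⊕b14⊕b15 = 0⊕0⊕0⊕0⊕0⊕1⊕0⊕1 = 0
Syndrome (s8...s1) = 0110 → position 6.
Flip bit 6: corrected codeword = 011011000000101
Data bits at positions 3,5,6,7,9,10,11,12,13,14,15: 11100000101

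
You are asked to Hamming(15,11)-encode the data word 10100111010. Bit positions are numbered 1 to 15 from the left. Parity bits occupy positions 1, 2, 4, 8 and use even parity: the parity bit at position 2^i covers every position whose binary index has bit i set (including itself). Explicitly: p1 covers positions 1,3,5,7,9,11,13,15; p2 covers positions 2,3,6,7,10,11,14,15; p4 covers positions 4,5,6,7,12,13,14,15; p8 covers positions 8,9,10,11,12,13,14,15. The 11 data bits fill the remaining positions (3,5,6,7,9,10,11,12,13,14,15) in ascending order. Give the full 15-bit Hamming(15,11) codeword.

Place data bits at non-power-of-two positions: b3=1, b5=0, b6=1, b7=0, b9=0, b10=1, b11=1, b12=1, b13=0, b14=1, b15=0.
p1 = XOR of data positions {3,5,7,9,11,13,15} = 1⊕0⊕0⊕0⊕1⊕0⊕0 = 0
p2 = XOR of data positions {3,6,7,10,11,14,15} = 1⊕1⊕0⊕1⊕1⊕1⊕0 = 1
p4 = XOR of data positions {5,6,7,12,13,14,15} = 0⊕1⊕0⊕1⊕0⊕1⊕0 = 1
p8 = XOR of data positions {9,10,11,12,13,14,15} = 0⊕1⊕1⊕1⊕0⊕1⊕0 = 0
Codeword b1..b15 = 011101000111010

011101000111010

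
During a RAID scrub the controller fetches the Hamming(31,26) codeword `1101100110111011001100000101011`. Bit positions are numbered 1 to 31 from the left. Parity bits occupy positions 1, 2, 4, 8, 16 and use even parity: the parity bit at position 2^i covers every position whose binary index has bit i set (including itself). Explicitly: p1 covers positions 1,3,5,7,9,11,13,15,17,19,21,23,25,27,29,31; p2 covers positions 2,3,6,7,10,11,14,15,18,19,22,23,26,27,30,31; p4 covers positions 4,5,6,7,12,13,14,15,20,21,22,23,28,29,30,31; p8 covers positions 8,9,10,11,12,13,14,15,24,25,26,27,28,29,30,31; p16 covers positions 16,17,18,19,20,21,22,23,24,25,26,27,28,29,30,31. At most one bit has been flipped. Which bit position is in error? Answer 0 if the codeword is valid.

s1: b1⊕b3⊕b5⊕b7⊕b9⊕b11⊕b13⊕b15⊕b17⊕b19⊕b21⊕b23⊕b25⊕b27⊕b29⊕b31 = 1⊕0⊕1⊕0⊕1⊕1⊕1⊕1⊕0⊕1⊕0⊕0⊕0⊕0⊕0⊕1 = 0
s2: b2⊕b3⊕b6⊕b7⊕b10⊕b11⊕b14⊕b15⊕b18⊕b19⊕b22⊕b23⊕b26⊕b27⊕b30⊕b31 = 1⊕0⊕0⊕0⊕0⊕1⊕0⊕1⊕0⊕1⊕0⊕0⊕1⊕0⊕1⊕1 = 1
s4: b4⊕b5⊕b6⊕b7⊕b12⊕b13⊕b14⊕b15⊕b20⊕b21⊕b22⊕b23⊕b28⊕b29⊕b30⊕b31 = 1⊕1⊕0⊕0⊕1⊕1⊕0⊕1⊕1⊕0⊕0⊕0⊕1⊕0⊕1⊕1 = 1
s8: b8⊕b9⊕b10⊕b11⊕b12⊕b13⊕b14⊕b15⊕b24⊕b25⊕b26⊕b27⊕b28⊕b29⊕b30⊕b31 = 1⊕1⊕0⊕1⊕1⊕1⊕0⊕1⊕0⊕0⊕1⊕0⊕1⊕0⊕1⊕1 = 0
s16: b16⊕b17⊕b18⊕b19⊕b20⊕b21⊕b22⊕b23⊕b24⊕b25⊕b26⊕b27⊕b28⊕b29⊕b30⊕b31 = 1⊕0⊕0⊕1⊕1⊕0⊕0⊕0⊕0⊕0⊕1⊕0⊕1⊕0⊕1⊕1 = 1
Syndrome (s16...s1) = 10110 → position 22.

22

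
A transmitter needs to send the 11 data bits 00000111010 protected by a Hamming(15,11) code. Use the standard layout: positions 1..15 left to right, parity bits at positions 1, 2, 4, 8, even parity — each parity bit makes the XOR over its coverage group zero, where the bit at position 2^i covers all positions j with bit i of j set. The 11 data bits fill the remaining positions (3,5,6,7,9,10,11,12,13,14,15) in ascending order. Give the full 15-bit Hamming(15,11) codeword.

Place data bits at non-power-of-two positions: b3=0, b5=0, b6=0, b7=0, b9=0, b10=1, b11=1, b12=1, b13=0, b14=1, b15=0.
p1 = XOR of data positions {3,5,7,9,11,13,15} = 0⊕0⊕0⊕0⊕1⊕0⊕0 = 1
p2 = XOR of data positions {3,6,7,10,11,14,15} = 0⊕0⊕0⊕1⊕1⊕1⊕0 = 1
p4 = XOR of data positions {5,6,7,12,13,14,15} = 0⊕0⊕0⊕1⊕0⊕1⊕0 = 0
p8 = XOR of data positions {9,10,11,12,13,14,15} = 0⊕1⊕1⊕1⊕0⊕1⊕0 = 0
Codeword b1..b15 = 110000000111010

110000000111010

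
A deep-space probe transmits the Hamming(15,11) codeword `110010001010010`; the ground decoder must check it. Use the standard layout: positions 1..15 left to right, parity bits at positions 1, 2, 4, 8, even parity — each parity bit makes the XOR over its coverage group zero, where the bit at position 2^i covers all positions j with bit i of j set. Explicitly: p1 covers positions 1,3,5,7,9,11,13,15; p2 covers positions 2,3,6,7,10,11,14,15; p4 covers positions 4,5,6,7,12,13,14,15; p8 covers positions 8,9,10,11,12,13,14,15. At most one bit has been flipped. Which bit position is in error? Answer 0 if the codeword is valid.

10

s1: b1⊕b3⊕b5⊕b7⊕b9⊕b11⊕b13⊕b15 = 1⊕0⊕1⊕0⊕1⊕1⊕0⊕0 = 0
s2: b2⊕b3⊕b6⊕b7⊕b10⊕b11⊕b14⊕b15 = 1⊕0⊕0⊕0⊕0⊕1⊕1⊕0 = 1
s4: b4⊕b5⊕b6⊕b7⊕b12⊕b13⊕b14⊕b15 = 0⊕1⊕0⊕0⊕0⊕0⊕1⊕0 = 0
s8: b8⊕b9⊕b10⊕b11⊕b12⊕b13⊕b14⊕b15 = 0⊕1⊕0⊕1⊕0⊕0⊕1⊕0 = 1
Syndrome (s8...s1) = 1010 → position 10.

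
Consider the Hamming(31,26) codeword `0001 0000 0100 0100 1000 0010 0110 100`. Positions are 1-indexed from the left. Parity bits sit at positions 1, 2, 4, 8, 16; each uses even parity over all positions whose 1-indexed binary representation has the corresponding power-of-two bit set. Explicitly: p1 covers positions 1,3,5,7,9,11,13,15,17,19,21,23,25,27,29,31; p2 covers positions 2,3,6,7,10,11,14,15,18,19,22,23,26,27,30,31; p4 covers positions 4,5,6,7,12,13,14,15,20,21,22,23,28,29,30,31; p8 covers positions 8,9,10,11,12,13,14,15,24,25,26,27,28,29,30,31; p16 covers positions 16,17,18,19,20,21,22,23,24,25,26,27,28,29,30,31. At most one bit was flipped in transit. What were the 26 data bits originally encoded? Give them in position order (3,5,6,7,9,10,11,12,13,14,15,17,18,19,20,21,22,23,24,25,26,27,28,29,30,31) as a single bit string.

00000100010100000100010100

s1: b1⊕b3⊕b5⊕b7⊕b9⊕b11⊕b13⊕b15⊕b17⊕b19⊕b21⊕b23⊕b25⊕b27⊕b29⊕b31 = 0⊕0⊕0⊕0⊕0⊕0⊕0⊕0⊕1⊕0⊕0⊕1⊕0⊕1⊕1⊕0 = 0
s2: b2⊕b3⊕b6⊕b7⊕b10⊕b11⊕b14⊕b15⊕b18⊕b19⊕b22⊕b23⊕b26⊕b27⊕b30⊕b31 = 0⊕0⊕0⊕0⊕1⊕0⊕1⊕0⊕0⊕0⊕0⊕1⊕1⊕1⊕0⊕0 = 1
s4: b4⊕b5⊕b6⊕b7⊕b12⊕b13⊕b14⊕b15⊕b20⊕b21⊕b22⊕b23⊕b28⊕b29⊕b30⊕b31 = 1⊕0⊕0⊕0⊕0⊕0⊕1⊕0⊕0⊕0⊕0⊕1⊕0⊕1⊕0⊕0 = 0
s8: b8⊕b9⊕b10⊕b11⊕b12⊕b13⊕b14⊕b15⊕b24⊕b25⊕b26⊕b27⊕b28⊕b29⊕b30⊕b31 = 0⊕0⊕1⊕0⊕0⊕0⊕1⊕0⊕0⊕0⊕1⊕1⊕0⊕1⊕0⊕0 = 1
s16: b16⊕b17⊕b18⊕b19⊕b20⊕b21⊕b22⊕b23⊕b24⊕b25⊕b26⊕b27⊕b28⊕b29⊕b30⊕b31 = 0⊕1⊕0⊕0⊕0⊕0⊕0⊕1⊕0⊕0⊕1⊕1⊕0⊕1⊕0⊕0 = 1
Syndrome (s16...s1) = 11010 → position 26.
Flip bit 26: corrected codeword = 0001000001000100100000100010100
Data bits at positions 3,5,6,7,9,10,11,12,13,14,15,17,18,19,20,21,22,23,24,25,26,27,28,29,30,31: 00000100010100000100010100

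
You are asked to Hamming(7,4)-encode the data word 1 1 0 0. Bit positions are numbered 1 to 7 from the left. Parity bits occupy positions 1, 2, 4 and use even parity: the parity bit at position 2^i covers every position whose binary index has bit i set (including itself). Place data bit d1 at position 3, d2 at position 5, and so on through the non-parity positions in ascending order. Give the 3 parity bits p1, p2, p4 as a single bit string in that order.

011

Place data bits at non-power-of-two positions: b3=1, b5=1, b6=0, b7=0.
p1 = XOR of data positions {3,5,7} = 1⊕1⊕0 = 0
p2 = XOR of data positions {3,6,7} = 1⊕0⊕0 = 1
p4 = XOR of data positions {5,6,7} = 1⊕0⊕0 = 1
Parity bits p1,p2,p4 = 011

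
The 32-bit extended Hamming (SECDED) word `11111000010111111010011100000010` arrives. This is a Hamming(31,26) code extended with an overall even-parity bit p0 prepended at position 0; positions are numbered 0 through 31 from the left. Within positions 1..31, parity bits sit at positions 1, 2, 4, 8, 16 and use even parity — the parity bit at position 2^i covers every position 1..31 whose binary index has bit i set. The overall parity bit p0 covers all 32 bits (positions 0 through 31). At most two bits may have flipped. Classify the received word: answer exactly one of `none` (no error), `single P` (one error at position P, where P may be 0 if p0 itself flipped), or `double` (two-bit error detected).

s1: b1⊕b3⊕b5⊕b7⊕b9⊕b11⊕b13⊕b15⊕b17⊕b19⊕b21⊕b23⊕b25⊕b27⊕b29⊕b31 = 1⊕1⊕0⊕0⊕1⊕1⊕1⊕1⊕0⊕0⊕1⊕1⊕0⊕0⊕0⊕0 = 0
s2: b2⊕b3⊕b6⊕b7⊕b10⊕b11⊕b14⊕b15⊕b18⊕b19⊕b22⊕b23⊕b26⊕b27⊕b30⊕b31 = 1⊕1⊕0⊕0⊕0⊕1⊕1⊕1⊕1⊕0⊕1⊕1⊕0⊕0⊕1⊕0 = 1
s4: b4⊕b5⊕b6⊕b7⊕b12⊕b13⊕b14⊕b15⊕b20⊕b21⊕b22⊕b23⊕b28⊕b29⊕b30⊕b31 = 1⊕0⊕0⊕0⊕1⊕1⊕1⊕1⊕0⊕1⊕1⊕1⊕0⊕0⊕1⊕0 = 1
s8: b8⊕b9⊕b10⊕b11⊕b12⊕b13⊕b14⊕b15⊕b24⊕b25⊕b26⊕b27⊕b28⊕b29⊕b30⊕b31 = 0⊕1⊕0⊕1⊕1⊕1⊕1⊕1⊕0⊕0⊕0⊕0⊕0⊕0⊕1⊕0 = 1
s16: b16⊕b17⊕b18⊕b19⊕b20⊕b21⊕b22⊕b23⊕b24⊕b25⊕b26⊕b27⊕b28⊕b29⊕b30⊕b31 = 1⊕0⊕1⊕0⊕0⊕1⊕1⊕1⊕0⊕0⊕0⊕0⊕0⊕0⊕1⊕0 = 0
Syndrome (s16...s1) = 01110 → position 14.
Overall parity (XOR of all 32 bits, including p0): 1⊕1⊕1⊕1⊕1⊕0⊕0⊕0⊕0⊕1⊕0⊕1⊕1⊕1⊕1⊕1⊕1⊕0⊕1⊕0⊕0⊕1⊕1⊕1⊕0⊕0⊕0⊕0⊕0⊕0⊕1⊕0 = 1
Overall=1, syndrome position=14 → single-bit error at position 14.

single 14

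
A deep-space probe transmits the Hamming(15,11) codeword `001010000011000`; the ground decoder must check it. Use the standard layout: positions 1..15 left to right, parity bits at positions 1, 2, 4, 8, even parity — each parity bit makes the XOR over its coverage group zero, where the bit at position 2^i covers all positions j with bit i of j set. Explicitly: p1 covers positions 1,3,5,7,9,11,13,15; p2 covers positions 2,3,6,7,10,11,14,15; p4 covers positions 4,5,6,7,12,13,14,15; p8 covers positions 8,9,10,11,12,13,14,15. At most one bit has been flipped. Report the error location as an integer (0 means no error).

1

s1: b1⊕b3⊕b5⊕b7⊕b9⊕b11⊕b13⊕b15 = 0⊕1⊕1⊕0⊕0⊕1⊕0⊕0 = 1
s2: b2⊕b3⊕b6⊕b7⊕b10⊕b11⊕b14⊕b15 = 0⊕1⊕0⊕0⊕0⊕1⊕0⊕0 = 0
s4: b4⊕b5⊕b6⊕b7⊕b12⊕b13⊕b14⊕b15 = 0⊕1⊕0⊕0⊕1⊕0⊕0⊕0 = 0
s8: b8⊕b9⊕b10⊕b11⊕b12⊕b13⊕b14⊕b15 = 0⊕0⊕0⊕1⊕1⊕0⊕0⊕0 = 0
Syndrome (s8...s1) = 0001 → position 1.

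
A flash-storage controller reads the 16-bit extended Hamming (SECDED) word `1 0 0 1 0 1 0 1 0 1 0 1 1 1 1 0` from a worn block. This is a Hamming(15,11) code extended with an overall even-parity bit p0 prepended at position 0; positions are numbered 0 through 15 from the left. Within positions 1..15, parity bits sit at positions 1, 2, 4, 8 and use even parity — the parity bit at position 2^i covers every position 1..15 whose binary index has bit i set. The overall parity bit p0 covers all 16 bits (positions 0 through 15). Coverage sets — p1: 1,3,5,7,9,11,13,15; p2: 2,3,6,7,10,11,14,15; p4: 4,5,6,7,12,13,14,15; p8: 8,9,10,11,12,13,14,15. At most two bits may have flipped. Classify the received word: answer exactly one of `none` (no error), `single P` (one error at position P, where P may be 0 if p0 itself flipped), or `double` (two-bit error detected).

s1: b1⊕b3⊕b5⊕b7⊕b9⊕b11⊕b13⊕b15 = 0⊕1⊕1⊕1⊕1⊕1⊕1⊕0 = 0
s2: b2⊕b3⊕b6⊕b7⊕b10⊕b11⊕b14⊕b15 = 0⊕1⊕0⊕1⊕0⊕1⊕1⊕0 = 0
s4: b4⊕b5⊕b6⊕b7⊕b12⊕b13⊕b14⊕b15 = 0⊕1⊕0⊕1⊕1⊕1⊕1⊕0 = 1
s8: b8⊕b9⊕b10⊕b11⊕b12⊕b13⊕b14⊕b15 = 0⊕1⊕0⊕1⊕1⊕1⊕1⊕0 = 1
Syndrome (s8...s1) = 1100 → position 12.
Overall parity (XOR of all 16 bits, including p0): 1⊕0⊕0⊕1⊕0⊕1⊕0⊕1⊕0⊕1⊕0⊕1⊕1⊕1⊕1⊕0 = 1
Overall=1, syndrome position=12 → single-bit error at position 12.

single 12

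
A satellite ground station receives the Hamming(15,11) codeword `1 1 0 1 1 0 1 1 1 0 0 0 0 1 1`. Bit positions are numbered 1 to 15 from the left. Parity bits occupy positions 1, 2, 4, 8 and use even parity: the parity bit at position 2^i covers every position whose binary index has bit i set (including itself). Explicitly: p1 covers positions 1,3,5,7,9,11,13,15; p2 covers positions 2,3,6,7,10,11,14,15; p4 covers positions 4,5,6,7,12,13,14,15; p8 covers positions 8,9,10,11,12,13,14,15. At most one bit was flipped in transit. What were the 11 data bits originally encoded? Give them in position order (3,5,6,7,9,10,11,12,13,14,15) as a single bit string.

00011000011

s1: b1⊕b3⊕b5⊕b7⊕b9⊕b11⊕b13⊕b15 = 1⊕0⊕1⊕1⊕1⊕0⊕0⊕1 = 1
s2: b2⊕b3⊕b6⊕b7⊕b10⊕b11⊕b14⊕b15 = 1⊕0⊕0⊕1⊕0⊕0⊕1⊕1 = 0
s4: b4⊕b5⊕b6⊕b7⊕b12⊕b13⊕b14⊕b15 = 1⊕1⊕0⊕1⊕0⊕0⊕1⊕1 = 1
s8: b8⊕b9⊕b10⊕b11⊕b12⊕b13⊕b14⊕b15 = 1⊕1⊕0⊕0⊕0⊕0⊕1⊕1 = 0
Syndrome (s8...s1) = 0101 → position 5.
Flip bit 5: corrected codeword = 110100111000011
Data bits at positions 3,5,6,7,9,10,11,12,13,14,15: 00011000011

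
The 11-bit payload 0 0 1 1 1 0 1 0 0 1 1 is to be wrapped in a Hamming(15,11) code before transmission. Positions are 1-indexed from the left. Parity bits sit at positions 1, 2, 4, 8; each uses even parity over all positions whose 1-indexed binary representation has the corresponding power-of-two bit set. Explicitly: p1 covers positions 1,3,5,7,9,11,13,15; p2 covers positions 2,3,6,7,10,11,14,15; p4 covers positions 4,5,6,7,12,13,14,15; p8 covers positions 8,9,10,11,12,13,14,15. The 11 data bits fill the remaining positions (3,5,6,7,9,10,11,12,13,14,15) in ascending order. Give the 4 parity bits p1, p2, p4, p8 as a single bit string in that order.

Place data bits at non-power-of-two positions: b3=0, b5=0, b6=1, b7=1, b9=1, b10=0, b11=1, b12=0, b13=0, b14=1, b15=1.
p1 = XOR of data positions {3,5,7,9,11,13,15} = 0⊕0⊕1⊕1⊕1⊕0⊕1 = 0
p2 = XOR of data positions {3,6,7,10,11,14,15} = 0⊕1⊕1⊕0⊕1⊕1⊕1 = 1
p4 = XOR of data positions {5,6,7,12,13,14,15} = 0⊕1⊕1⊕0⊕0⊕1⊕1 = 0
p8 = XOR of data positions {9,10,11,12,13,14,15} = 1⊕0⊕1⊕0⊕0⊕1⊕1 = 0
Parity bits p1,p2,p4,p8 = 0100

0100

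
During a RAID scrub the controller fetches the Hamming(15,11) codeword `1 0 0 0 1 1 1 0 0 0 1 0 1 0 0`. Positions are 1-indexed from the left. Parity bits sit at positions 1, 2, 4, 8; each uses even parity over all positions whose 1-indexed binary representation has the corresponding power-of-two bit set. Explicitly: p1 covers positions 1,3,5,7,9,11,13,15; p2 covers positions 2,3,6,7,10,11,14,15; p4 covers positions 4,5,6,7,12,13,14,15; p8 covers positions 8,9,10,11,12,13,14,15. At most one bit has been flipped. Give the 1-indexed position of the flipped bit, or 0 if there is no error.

s1: b1⊕b3⊕b5⊕b7⊕b9⊕b11⊕b13⊕b15 = 1⊕0⊕1⊕1⊕0⊕1⊕1⊕0 = 1
s2: b2⊕b3⊕b6⊕b7⊕b10⊕b11⊕b14⊕b15 = 0⊕0⊕1⊕1⊕0⊕1⊕0⊕0 = 1
s4: b4⊕b5⊕b6⊕b7⊕b12⊕b13⊕b14⊕b15 = 0⊕1⊕1⊕1⊕0⊕1⊕0⊕0 = 0
s8: b8⊕b9⊕b10⊕b11⊕b12⊕b13⊕b14⊕b15 = 0⊕0⊕0⊕1⊕0⊕1⊕0⊕0 = 0
Syndrome (s8...s1) = 0011 → position 3.

3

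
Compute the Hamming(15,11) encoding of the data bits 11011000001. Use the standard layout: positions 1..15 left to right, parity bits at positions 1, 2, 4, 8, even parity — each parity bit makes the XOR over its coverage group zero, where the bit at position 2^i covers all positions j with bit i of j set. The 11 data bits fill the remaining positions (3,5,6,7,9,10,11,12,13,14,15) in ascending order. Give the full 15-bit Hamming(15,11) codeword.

Place data bits at non-power-of-two positions: b3=1, b5=1, b6=0, b7=1, b9=1, b10=0, b11=0, b12=0, b13=0, b14=0, b15=1.
p1 = XOR of data positions {3,5,7,9,11,13,15} = 1⊕1⊕1⊕1⊕0⊕0⊕1 = 1
p2 = XOR of data positions {3,6,7,10,11,14,15} = 1⊕0⊕1⊕0⊕0⊕0⊕1 = 1
p4 = XOR of data positions {5,6,7,12,13,14,15} = 1⊕0⊕1⊕0⊕0⊕0⊕1 = 1
p8 = XOR of data positions {9,10,11,12,13,14,15} = 1⊕0⊕0⊕0⊕0⊕0⊕1 = 0
Codeword b1..b15 = 111110101000001

111110101000001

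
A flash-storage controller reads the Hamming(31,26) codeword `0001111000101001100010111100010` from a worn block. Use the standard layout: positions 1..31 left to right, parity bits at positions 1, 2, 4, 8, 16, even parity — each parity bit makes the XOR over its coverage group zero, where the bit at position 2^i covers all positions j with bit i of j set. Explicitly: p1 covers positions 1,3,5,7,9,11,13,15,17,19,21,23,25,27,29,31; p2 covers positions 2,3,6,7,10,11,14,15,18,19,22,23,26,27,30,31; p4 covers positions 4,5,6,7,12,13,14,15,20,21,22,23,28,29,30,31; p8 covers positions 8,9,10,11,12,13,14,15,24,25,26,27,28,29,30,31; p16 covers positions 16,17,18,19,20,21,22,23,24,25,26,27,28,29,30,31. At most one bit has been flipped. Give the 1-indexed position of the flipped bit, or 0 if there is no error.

s1: b1⊕b3⊕b5⊕b7⊕b9⊕b11⊕b13⊕b15⊕b17⊕b19⊕b21⊕b23⊕b25⊕b27⊕b29⊕b31 = 0⊕0⊕1⊕1⊕0⊕1⊕1⊕0⊕1⊕0⊕1⊕1⊕1⊕0⊕0⊕0 = 0
s2: b2⊕b3⊕b6⊕b7⊕b10⊕b11⊕b14⊕b15⊕b18⊕b19⊕b22⊕b23⊕b26⊕b27⊕b30⊕b31 = 0⊕0⊕1⊕1⊕0⊕1⊕0⊕0⊕0⊕0⊕0⊕1⊕1⊕0⊕1⊕0 = 0
s4: b4⊕b5⊕b6⊕b7⊕b12⊕b13⊕b14⊕b15⊕b20⊕b21⊕b22⊕b23⊕b28⊕b29⊕b30⊕b31 = 1⊕1⊕1⊕1⊕0⊕1⊕0⊕0⊕0⊕1⊕0⊕1⊕0⊕0⊕1⊕0 = 0
s8: b8⊕b9⊕b10⊕b11⊕b12⊕b13⊕b14⊕b15⊕b24⊕b25⊕b26⊕b27⊕b28⊕b29⊕b30⊕b31 = 0⊕0⊕0⊕1⊕0⊕1⊕0⊕0⊕1⊕1⊕1⊕0⊕0⊕0⊕1⊕0 = 0
s16: b16⊕b17⊕b18⊕b19⊕b20⊕b21⊕b22⊕b23⊕b24⊕b25⊕b26⊕b27⊕b28⊕b29⊕b30⊕b31 = 1⊕1⊕0⊕0⊕0⊕1⊕0⊕1⊕1⊕1⊕1⊕0⊕0⊕0⊕1⊕0 = 0
Syndrome (s16...s1) = 00000 → position 0 (no error).

0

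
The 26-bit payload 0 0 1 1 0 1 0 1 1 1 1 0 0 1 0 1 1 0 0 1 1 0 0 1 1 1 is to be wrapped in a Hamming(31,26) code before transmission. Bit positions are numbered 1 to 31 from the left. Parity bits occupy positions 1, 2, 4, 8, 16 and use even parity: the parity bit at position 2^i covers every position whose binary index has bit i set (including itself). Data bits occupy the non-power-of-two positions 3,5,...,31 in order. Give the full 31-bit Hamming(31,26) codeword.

0001011001011110001011001100111

Place data bits at non-power-of-two positions: b3=0, b5=0, b6=1, b7=1, b9=0, b10=1, b11=0, b12=1, b13=1, b14=1, b15=1, b17=0, b18=0, b19=1, b20=0, b21=1, b22=1, b23=0, b24=0, b25=1, b26=1, b27=0, b28=0, b29=1, b30=1, b31=1.
p1 = XOR of data positions {3,5,7,9,11,13,15,17,19,21,23,25,27,29,31} = 0⊕0⊕1⊕0⊕0⊕1⊕1⊕0⊕1⊕1⊕0⊕1⊕0⊕1⊕1 = 0
p2 = XOR of data positions {3,6,7,10,11,14,15,18,19,22,23,26,27,30,31} = 0⊕1⊕1⊕1⊕0⊕1⊕1⊕0⊕1⊕1⊕0⊕1⊕0⊕1⊕1 = 0
p4 = XOR of data positions {5,6,7,12,13,14,15,20,21,22,23,28,29,30,31} = 0⊕1⊕1⊕1⊕1⊕1⊕1⊕0⊕1⊕1⊕0⊕0⊕1⊕1⊕1 = 1
p8 = XOR of data positions {9,10,11,12,13,14,15,24,25,26,27,28,29,30,31} = 0⊕1⊕0⊕1⊕1⊕1⊕1⊕0⊕1⊕1⊕0⊕0⊕1⊕1⊕1 = 0
p16 = XOR of data positions {17,18,19,20,21,22,23,24,25,26,27,28,29,30,31} = 0⊕0⊕1⊕0⊕1⊕1⊕0⊕0⊕1⊕1⊕0⊕0⊕1⊕1⊕1 = 0
Codeword b1..b31 = 0001011001011110001011001100111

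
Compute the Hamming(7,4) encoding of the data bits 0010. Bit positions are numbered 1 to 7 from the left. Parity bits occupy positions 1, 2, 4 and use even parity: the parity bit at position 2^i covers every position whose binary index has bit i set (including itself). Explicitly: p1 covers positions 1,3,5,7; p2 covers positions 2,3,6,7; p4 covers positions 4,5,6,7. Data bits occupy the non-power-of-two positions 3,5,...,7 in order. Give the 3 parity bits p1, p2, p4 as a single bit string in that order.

011

Place data bits at non-power-of-two positions: b3=0, b5=0, b6=1, b7=0.
p1 = XOR of data positions {3,5,7} = 0⊕0⊕0 = 0
p2 = XOR of data positions {3,6,7} = 0⊕1⊕0 = 1
p4 = XOR of data positions {5,6,7} = 0⊕1⊕0 = 1
Parity bits p1,p2,p4 = 011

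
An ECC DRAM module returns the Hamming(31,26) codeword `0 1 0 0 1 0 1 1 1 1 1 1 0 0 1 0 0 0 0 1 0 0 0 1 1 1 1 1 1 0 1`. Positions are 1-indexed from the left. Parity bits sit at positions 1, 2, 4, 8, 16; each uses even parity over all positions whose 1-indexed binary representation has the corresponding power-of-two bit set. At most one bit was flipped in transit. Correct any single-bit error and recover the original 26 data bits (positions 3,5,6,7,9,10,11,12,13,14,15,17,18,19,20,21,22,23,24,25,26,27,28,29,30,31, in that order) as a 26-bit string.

s1: b1⊕b3⊕b5⊕b7⊕b9⊕b11⊕b13⊕b15⊕b17⊕b19⊕b21⊕b23⊕b25⊕b27⊕b29⊕b31 = 0⊕0⊕1⊕1⊕1⊕1⊕0⊕1⊕0⊕0⊕0⊕0⊕1⊕1⊕1⊕1 = 1
s2: b2⊕b3⊕b6⊕b7⊕b10⊕b11⊕b14⊕b15⊕b18⊕b19⊕b22⊕b23⊕b26⊕b27⊕b30⊕b31 = 1⊕0⊕0⊕1⊕1⊕1⊕0⊕1⊕0⊕0⊕0⊕0⊕1⊕1⊕0⊕1 = 0
s4: b4⊕b5⊕b6⊕b7⊕b12⊕b13⊕b14⊕b15⊕b20⊕b21⊕b22⊕b23⊕b28⊕b29⊕b30⊕b31 = 0⊕1⊕0⊕1⊕1⊕0⊕0⊕1⊕1⊕0⊕0⊕0⊕1⊕1⊕0⊕1 = 0
s8: b8⊕b9⊕b10⊕b11⊕b12⊕b13⊕b14⊕b15⊕b24⊕b25⊕b26⊕b27⊕b28⊕b29⊕b30⊕b31 = 1⊕1⊕1⊕1⊕1⊕0⊕0⊕1⊕1⊕1⊕1⊕1⊕1⊕1⊕0⊕1 = 1
s16: b16⊕b17⊕b18⊕b19⊕b20⊕b21⊕b22⊕b23⊕b24⊕b25⊕b26⊕b27⊕b28⊕b29⊕b30⊕b31 = 0⊕0⊕0⊕0⊕1⊕0⊕0⊕0⊕1⊕1⊕1⊕1⊕1⊕1⊕0⊕1 = 0
Syndrome (s16...s1) = 01001 → position 9.
Flip bit 9: corrected codeword = 0100101101110010000100011111101
Data bits at positions 3,5,6,7,9,10,11,12,13,14,15,17,18,19,20,21,22,23,24,25,26,27,28,29,30,31: 01010111001000100011111101

01010111001000100011111101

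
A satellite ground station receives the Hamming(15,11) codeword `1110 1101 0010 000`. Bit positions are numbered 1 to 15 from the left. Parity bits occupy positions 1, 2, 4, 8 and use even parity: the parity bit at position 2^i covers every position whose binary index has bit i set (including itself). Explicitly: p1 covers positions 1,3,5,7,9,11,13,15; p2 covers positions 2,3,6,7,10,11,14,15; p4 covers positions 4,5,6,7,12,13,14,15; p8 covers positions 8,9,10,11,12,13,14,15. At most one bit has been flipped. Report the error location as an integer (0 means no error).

s1: b1⊕b3⊕b5⊕b7⊕b9⊕b11⊕b13⊕b15 = 1⊕1⊕1⊕0⊕0⊕1⊕0⊕0 = 0
s2: b2⊕b3⊕b6⊕b7⊕b10⊕b11⊕b14⊕b15 = 1⊕1⊕1⊕0⊕0⊕1⊕0⊕0 = 0
s4: b4⊕b5⊕b6⊕b7⊕b12⊕b13⊕b14⊕b15 = 0⊕1⊕1⊕0⊕0⊕0⊕0⊕0 = 0
s8: b8⊕b9⊕b10⊕b11⊕b12⊕b13⊕b14⊕b15 = 1⊕0⊕0⊕1⊕0⊕0⊕0⊕0 = 0
Syndrome (s8...s1) = 0000 → position 0 (no error).

0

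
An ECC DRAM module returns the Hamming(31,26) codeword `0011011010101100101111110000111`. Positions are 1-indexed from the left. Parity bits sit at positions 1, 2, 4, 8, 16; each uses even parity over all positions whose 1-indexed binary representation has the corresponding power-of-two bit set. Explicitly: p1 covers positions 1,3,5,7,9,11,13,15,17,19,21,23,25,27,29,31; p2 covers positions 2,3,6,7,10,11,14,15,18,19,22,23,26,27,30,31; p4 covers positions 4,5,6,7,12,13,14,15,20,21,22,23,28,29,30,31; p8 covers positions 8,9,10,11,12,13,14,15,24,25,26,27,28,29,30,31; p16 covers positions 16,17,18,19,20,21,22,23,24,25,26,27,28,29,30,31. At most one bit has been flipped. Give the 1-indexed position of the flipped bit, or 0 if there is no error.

1

s1: b1⊕b3⊕b5⊕b7⊕b9⊕b11⊕b13⊕b15⊕b17⊕b19⊕b21⊕b23⊕b25⊕b27⊕b29⊕b31 = 0⊕1⊕0⊕1⊕1⊕1⊕1⊕0⊕1⊕1⊕1⊕1⊕0⊕0⊕1⊕1 = 1
s2: b2⊕b3⊕b6⊕b7⊕b10⊕b11⊕b14⊕b15⊕b18⊕b19⊕b22⊕b23⊕b26⊕b27⊕b30⊕b31 = 0⊕1⊕1⊕1⊕0⊕1⊕1⊕0⊕0⊕1⊕1⊕1⊕0⊕0⊕1⊕1 = 0
s4: b4⊕b5⊕b6⊕b7⊕b12⊕b13⊕b14⊕b15⊕b20⊕b21⊕b22⊕b23⊕b28⊕b29⊕b30⊕b31 = 1⊕0⊕1⊕1⊕0⊕1⊕1⊕0⊕1⊕1⊕1⊕1⊕0⊕1⊕1⊕1 = 0
s8: b8⊕b9⊕b10⊕b11⊕b12⊕b13⊕b14⊕b15⊕b24⊕b25⊕b26⊕b27⊕b28⊕b29⊕b30⊕b31 = 0⊕1⊕0⊕1⊕0⊕1⊕1⊕0⊕1⊕0⊕0⊕0⊕0⊕1⊕1⊕1 = 0
s16: b16⊕b17⊕b18⊕b19⊕b20⊕b21⊕b22⊕b23⊕b24⊕b25⊕b26⊕b27⊕b28⊕b29⊕b30⊕b31 = 0⊕1⊕0⊕1⊕1⊕1⊕1⊕1⊕1⊕0⊕0⊕0⊕0⊕1⊕1⊕1 = 0
Syndrome (s16...s1) = 00001 → position 1.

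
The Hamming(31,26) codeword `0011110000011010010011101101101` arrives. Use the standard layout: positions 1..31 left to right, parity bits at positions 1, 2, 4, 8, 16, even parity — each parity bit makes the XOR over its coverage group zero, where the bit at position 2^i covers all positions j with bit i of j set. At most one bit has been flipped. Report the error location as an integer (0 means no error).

17

s1: b1⊕b3⊕b5⊕b7⊕b9⊕b11⊕b13⊕b15⊕b17⊕b19⊕b21⊕b23⊕b25⊕b27⊕b29⊕b31 = 0⊕1⊕1⊕0⊕0⊕0⊕1⊕1⊕0⊕0⊕1⊕1⊕1⊕0⊕1⊕1 = 1
s2: b2⊕b3⊕b6⊕b7⊕b10⊕b11⊕b14⊕b15⊕b18⊕b19⊕b22⊕b23⊕b26⊕b27⊕b30⊕b31 = 0⊕1⊕1⊕0⊕0⊕0⊕0⊕1⊕1⊕0⊕1⊕1⊕1⊕0⊕0⊕1 = 0
s4: b4⊕b5⊕b6⊕b7⊕b12⊕b13⊕b14⊕b15⊕b20⊕b21⊕b22⊕b23⊕b28⊕b29⊕b30⊕b31 = 1⊕1⊕1⊕0⊕1⊕1⊕0⊕1⊕0⊕1⊕1⊕1⊕1⊕1⊕0⊕1 = 0
s8: b8⊕b9⊕b10⊕b11⊕b12⊕b13⊕b14⊕b15⊕b24⊕b25⊕b26⊕b27⊕b28⊕b29⊕b30⊕b31 = 0⊕0⊕0⊕0⊕1⊕1⊕0⊕1⊕0⊕1⊕1⊕0⊕1⊕1⊕0⊕1 = 0
s16: b16⊕b17⊕b18⊕b19⊕b20⊕b21⊕b22⊕b23⊕b24⊕b25⊕b26⊕b27⊕b28⊕b29⊕b30⊕b31 = 0⊕0⊕1⊕0⊕0⊕1⊕1⊕1⊕0⊕1⊕1⊕0⊕1⊕1⊕0⊕1 = 1
Syndrome (s16...s1) = 10001 → position 17.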